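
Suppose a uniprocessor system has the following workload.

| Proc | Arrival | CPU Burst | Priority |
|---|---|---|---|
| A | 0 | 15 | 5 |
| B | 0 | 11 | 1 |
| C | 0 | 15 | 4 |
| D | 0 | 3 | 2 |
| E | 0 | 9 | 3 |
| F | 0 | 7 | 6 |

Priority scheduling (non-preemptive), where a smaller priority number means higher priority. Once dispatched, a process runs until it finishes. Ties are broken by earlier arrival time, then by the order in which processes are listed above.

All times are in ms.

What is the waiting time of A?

38

Schedule: | B 0-11 | D 11-14 | E 14-23 | C 23-38 | A 38-53 | F 53-60 |
Completion: A=53  B=11  C=38  D=14  E=23  F=60
Waiting(A) = turnaround − burst = 53 − 15 = 38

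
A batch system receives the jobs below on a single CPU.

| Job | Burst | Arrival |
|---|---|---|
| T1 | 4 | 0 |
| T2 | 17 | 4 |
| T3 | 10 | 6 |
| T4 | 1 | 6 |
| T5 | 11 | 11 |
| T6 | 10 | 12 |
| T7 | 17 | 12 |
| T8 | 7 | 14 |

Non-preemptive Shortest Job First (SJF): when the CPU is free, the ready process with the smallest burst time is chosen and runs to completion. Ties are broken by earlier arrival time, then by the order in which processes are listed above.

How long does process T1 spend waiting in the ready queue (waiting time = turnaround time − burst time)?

0

Schedule: | T1 0-4 | T2 4-21 | T4 21-22 | T8 22-29 | T3 29-39 | T6 39-49 | T5 49-60 | T7 60-77 |
Completion: T1=4  T2=21  T3=39  T4=22  T5=60  T6=49  T7=77  T8=29
Turnaround (C−A): T1=4  T2=17  T3=33  T4=16  T5=49  T6=37  T7=65  T8=15
Waiting(T1) = turnaround − burst = 4 − 4 = 0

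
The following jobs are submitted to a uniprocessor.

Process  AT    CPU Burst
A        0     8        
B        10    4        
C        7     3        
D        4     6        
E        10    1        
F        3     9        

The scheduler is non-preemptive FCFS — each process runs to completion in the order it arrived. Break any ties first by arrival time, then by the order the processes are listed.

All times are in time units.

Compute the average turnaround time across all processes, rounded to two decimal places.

Gantt: | A 0-8 | F 8-17 | D 17-23 | C 23-26 | B 26-30 | E 30-31 |
Completion: A=8  B=30  C=26  D=23  E=31  F=17
Turnaround (C−A): A=8  B=20  C=19  D=19  E=21  F=14
Turnaround times: A=8, B=20, C=19, D=19, E=21, F=14
Average turnaround = (8+20+19+19+21+14) / 6 = 101/6 = 16.83

16.83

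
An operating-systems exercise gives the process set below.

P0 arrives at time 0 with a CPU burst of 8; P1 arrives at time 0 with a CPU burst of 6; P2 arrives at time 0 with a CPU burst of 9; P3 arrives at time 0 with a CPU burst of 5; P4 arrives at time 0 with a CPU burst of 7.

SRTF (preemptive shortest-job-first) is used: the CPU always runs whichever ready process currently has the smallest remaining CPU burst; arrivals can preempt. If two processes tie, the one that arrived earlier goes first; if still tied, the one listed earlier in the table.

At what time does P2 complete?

35

Schedule: | P3 0-5 | P1 5-11 | P4 11-18 | P0 18-26 | P2 26-35 |
Completion: P0=26  P1=11  P2=35  P3=5  P4=18
Turnaround (C−A): P0=26  P1=11  P2=35  P3=5  P4=18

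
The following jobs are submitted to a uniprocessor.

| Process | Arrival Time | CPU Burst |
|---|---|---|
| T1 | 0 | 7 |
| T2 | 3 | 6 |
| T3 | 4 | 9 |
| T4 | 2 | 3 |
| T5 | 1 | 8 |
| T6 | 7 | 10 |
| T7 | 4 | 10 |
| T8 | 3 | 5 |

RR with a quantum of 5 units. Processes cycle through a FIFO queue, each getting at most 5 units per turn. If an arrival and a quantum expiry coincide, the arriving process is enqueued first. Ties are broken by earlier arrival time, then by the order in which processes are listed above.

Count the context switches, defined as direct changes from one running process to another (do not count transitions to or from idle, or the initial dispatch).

13

Gantt: | T1 0-5 | T5 5-10 | T4 10-13 | T2 13-18 | T8 18-23 | T3 23-28 | T7 28-33 | T1 33-35 | T6 35-40 | T5 40-43 | T2 43-44 | T3 44-48 | T7 48-53 | T6 53-58 |
Completion: T1=35  T2=44  T3=48  T4=13  T5=43  T6=58  T7=53  T8=23
Turnaround (C−A): T1=35  T2=41  T3=44  T4=11  T5=42  T6=51  T7=49  T8=20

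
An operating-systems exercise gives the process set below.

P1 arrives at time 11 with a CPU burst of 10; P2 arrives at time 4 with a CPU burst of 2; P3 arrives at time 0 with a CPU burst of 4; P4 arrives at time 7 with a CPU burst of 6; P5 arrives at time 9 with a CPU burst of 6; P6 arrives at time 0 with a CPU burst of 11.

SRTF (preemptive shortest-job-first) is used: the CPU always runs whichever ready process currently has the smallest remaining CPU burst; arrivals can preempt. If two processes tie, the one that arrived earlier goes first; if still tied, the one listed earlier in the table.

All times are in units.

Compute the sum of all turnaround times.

79

Schedule: | P3 0-4 | P2 4-6 | P6 6-7 | P4 7-13 | P5 13-19 | P6 19-29 | P1 29-39 |
Completion: P1=39  P2=6  P3=4  P4=13  P5=19  P6=29
Turnaround = completion − arrival: P1=28, P2=2, P3=4, P4=6, P5=10, P6=29
Total turnaround = 28 + 2 + 4 + 6 + 10 + 29 = 79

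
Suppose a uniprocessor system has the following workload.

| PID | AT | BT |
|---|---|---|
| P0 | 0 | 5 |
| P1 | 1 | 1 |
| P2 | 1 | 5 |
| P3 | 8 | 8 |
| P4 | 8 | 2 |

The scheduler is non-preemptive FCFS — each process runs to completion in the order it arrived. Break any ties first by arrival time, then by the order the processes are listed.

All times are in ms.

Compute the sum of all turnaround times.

Gantt: | P0 0-5 | P1 5-6 | P2 6-11 | P3 11-19 | P4 19-21 |
Completion: P0=5  P1=6  P2=11  P3=19  P4=21
Turnaround (C−A): P0=5  P1=5  P2=10  P3=11  P4=13
Turnaround = completion − arrival: P0=5, P1=5, P2=10, P3=11, P4=13
Total turnaround = 5 + 5 + 10 + 11 + 13 = 44

44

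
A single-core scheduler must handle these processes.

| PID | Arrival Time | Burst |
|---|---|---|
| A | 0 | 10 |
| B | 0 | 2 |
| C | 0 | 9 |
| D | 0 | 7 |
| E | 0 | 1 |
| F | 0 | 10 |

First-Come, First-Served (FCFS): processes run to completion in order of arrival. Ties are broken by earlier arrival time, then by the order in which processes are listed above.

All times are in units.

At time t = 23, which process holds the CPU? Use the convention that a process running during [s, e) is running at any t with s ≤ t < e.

D

Gantt: | A 0-10 | B 10-12 | C 12-21 | D 21-28 | E 28-29 | F 29-39 |
Completion: A=10  B=12  C=21  D=28  E=29  F=39
Turnaround (C−A): A=10  B=12  C=21  D=28  E=29  F=39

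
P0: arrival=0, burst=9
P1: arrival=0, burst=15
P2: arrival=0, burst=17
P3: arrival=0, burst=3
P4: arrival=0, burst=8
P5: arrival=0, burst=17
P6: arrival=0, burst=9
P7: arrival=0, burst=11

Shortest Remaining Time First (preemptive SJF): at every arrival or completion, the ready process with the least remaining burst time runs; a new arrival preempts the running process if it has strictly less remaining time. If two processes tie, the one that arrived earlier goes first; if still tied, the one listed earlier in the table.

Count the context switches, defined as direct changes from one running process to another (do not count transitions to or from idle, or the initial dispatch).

7

Timeline: | P3 0-3 | P4 3-11 | P0 11-20 | P6 20-29 | P7 29-40 | P1 40-55 | P2 55-72 | P5 72-89 |
Completion: P0=20  P1=55  P2=72  P3=3  P4=11  P5=89  P6=29  P7=40
Turnaround (C−A): P0=20  P1=55  P2=72  P3=3  P4=11  P5=89  P6=29  P7=40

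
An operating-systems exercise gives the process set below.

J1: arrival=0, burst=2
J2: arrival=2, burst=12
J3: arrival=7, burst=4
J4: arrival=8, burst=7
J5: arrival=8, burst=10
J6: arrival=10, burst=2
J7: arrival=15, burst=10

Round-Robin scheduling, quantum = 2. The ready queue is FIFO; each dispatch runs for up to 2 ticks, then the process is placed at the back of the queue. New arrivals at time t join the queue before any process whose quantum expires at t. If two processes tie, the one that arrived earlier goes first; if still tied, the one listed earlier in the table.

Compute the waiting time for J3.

Gantt: | J1 0-2 | J2 2-8 | J3 8-10 | J4 10-12 | J5 12-14 | J2 14-16 | J6 16-18 | J3 18-20 | J4 20-22 | J5 22-24 | J7 24-26 | J2 26-28 | J4 28-30 | J5 30-32 | J7 32-34 | J2 34-36 | J4 36-37 | J5 37-39 | J7 39-41 | J5 41-43 | J7 43-47 |
Completion: J1=2  J2=36  J3=20  J4=37  J5=43  J6=18  J7=47
Waiting(J3) = turnaround − burst = 13 − 4 = 9

9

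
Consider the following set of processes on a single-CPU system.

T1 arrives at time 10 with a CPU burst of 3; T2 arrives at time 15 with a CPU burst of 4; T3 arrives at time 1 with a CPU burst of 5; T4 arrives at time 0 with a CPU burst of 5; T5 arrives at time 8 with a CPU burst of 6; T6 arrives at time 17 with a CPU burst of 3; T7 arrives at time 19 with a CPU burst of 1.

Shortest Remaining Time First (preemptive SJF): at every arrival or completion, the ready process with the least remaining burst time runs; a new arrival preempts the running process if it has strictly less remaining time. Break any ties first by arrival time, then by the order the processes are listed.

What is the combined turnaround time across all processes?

47

Timeline: | T4 0-5 | T3 5-10 | T1 10-13 | T5 13-19 | T7 19-20 | T6 20-23 | T2 23-27 |
Completion: T1=13  T2=27  T3=10  T4=5  T5=19  T6=23  T7=20
Turnaround = completion − arrival: T1=3, T2=12, T3=9, T4=5, T5=11, T6=6, T7=1
Total turnaround = 3 + 12 + 9 + 5 + 11 + 6 + 1 = 47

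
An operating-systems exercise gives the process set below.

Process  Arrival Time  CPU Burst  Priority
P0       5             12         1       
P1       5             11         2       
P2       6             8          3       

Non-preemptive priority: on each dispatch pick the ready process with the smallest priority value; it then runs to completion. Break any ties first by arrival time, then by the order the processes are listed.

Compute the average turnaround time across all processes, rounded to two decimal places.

21.67

Schedule: | idle 0-5 | P0 5-17 | P1 17-28 | P2 28-36 |
Completion: P0=17  P1=28  P2=36
Turnaround (C−A): P0=12  P1=23  P2=30
Turnaround times: P0=12, P1=23, P2=30
Average turnaround = (12+23+30) / 3 = 65/3 = 21.67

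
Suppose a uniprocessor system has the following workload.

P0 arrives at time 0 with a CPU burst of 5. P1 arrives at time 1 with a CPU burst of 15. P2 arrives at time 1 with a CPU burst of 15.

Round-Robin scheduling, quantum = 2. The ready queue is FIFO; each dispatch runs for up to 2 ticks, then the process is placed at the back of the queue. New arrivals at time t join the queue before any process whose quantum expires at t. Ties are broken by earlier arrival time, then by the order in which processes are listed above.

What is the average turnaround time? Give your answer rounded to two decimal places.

26.67

Timeline: | P0 0-2 | P1 2-4 | P2 4-6 | P0 6-8 | P1 8-10 | P2 10-12 | P0 12-13 | P1 13-15 | P2 15-17 | P1 17-19 | P2 19-21 | P1 21-23 | P2 23-25 | P1 25-27 | P2 27-29 | P1 29-31 | P2 31-33 | P1 33-34 | P2 34-35 |
Completion: P0=13  P1=34  P2=35
Turnaround (C−A): P0=13  P1=33  P2=34
Turnaround times: P0=13, P1=33, P2=34
Average turnaround = (13+33+34) / 3 = 80/3 = 26.67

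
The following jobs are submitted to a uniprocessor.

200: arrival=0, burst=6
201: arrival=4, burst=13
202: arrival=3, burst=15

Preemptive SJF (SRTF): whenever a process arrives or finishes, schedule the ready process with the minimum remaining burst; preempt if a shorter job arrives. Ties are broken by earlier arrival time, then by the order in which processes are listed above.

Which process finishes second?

Gantt: | 200 0-6 | 201 6-19 | 202 19-34 |
Completion: 200=6  201=19  202=34
Turnaround (C−A): 200=6  201=15  202=31
Finish order: 200 → 201 → 202

201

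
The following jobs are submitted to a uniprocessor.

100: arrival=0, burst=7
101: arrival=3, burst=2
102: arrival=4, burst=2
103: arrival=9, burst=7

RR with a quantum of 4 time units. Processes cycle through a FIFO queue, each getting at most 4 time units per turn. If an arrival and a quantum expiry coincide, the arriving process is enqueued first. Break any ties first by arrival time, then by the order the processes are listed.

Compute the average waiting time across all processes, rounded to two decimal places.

Schedule: | 100 0-4 | 101 4-6 | 102 6-8 | 100 8-11 | 103 11-18 |
Completion: 100=11  101=6  102=8  103=18
Waiting times: 100=4, 101=1, 102=2, 103=2
Average waiting = (4+1+2+2) / 4 = 9/4 = 2.25

2.25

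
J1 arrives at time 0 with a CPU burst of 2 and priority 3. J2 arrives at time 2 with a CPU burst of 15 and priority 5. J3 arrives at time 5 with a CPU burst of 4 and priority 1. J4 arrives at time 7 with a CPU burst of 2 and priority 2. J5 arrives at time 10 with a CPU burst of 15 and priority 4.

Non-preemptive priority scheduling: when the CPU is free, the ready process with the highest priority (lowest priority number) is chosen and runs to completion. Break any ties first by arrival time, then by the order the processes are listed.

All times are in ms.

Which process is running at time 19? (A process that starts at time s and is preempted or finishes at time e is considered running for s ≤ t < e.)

J3

Gantt: | J1 0-2 | J2 2-17 | J3 17-21 | J4 21-23 | J5 23-38 |
Completion: J1=2  J2=17  J3=21  J4=23  J5=38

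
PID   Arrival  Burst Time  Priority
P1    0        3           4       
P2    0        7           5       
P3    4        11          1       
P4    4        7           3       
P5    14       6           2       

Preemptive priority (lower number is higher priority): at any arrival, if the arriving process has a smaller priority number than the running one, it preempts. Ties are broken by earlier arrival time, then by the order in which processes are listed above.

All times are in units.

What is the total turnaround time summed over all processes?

Timeline: | P1 0-3 | P2 3-4 | P3 4-15 | P5 15-21 | P4 21-28 | P2 28-34 |
Completion: P1=3  P2=34  P3=15  P4=28  P5=21
Turnaround = completion − arrival: P1=3, P2=34, P3=11, P4=24, P5=7
Total turnaround = 3 + 34 + 11 + 24 + 7 = 79

79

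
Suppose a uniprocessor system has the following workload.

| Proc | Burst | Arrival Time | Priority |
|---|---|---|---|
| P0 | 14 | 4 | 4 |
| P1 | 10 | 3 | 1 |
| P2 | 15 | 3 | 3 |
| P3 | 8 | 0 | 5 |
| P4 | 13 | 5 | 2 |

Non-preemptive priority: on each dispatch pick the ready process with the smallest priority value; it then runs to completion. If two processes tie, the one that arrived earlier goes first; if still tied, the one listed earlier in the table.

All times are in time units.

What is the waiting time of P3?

Timeline: | P3 0-8 | P1 8-18 | P4 18-31 | P2 31-46 | P0 46-60 |
Completion: P0=60  P1=18  P2=46  P3=8  P4=31
Turnaround (C−A): P0=56  P1=15  P2=43  P3=8  P4=26
Waiting(P3) = turnaround − burst = 8 − 8 = 0

0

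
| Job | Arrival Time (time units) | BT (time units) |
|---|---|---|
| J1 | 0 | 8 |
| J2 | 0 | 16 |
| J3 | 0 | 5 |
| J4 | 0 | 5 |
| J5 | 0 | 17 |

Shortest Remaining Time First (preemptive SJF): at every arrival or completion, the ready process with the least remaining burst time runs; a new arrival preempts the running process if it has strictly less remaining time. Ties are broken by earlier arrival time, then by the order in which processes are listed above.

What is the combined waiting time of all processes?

67

Timeline: | J3 0-5 | J4 5-10 | J1 10-18 | J2 18-34 | J5 34-51 |
Completion: J1=18  J2=34  J3=5  J4=10  J5=51
Turnaround (C−A): J1=18  J2=34  J3=5  J4=10  J5=51
Waiting = turnaround − burst: J1=10, J2=18, J3=0, J4=5, J5=34
Total waiting = 10 + 18 + 0 + 5 + 34 = 67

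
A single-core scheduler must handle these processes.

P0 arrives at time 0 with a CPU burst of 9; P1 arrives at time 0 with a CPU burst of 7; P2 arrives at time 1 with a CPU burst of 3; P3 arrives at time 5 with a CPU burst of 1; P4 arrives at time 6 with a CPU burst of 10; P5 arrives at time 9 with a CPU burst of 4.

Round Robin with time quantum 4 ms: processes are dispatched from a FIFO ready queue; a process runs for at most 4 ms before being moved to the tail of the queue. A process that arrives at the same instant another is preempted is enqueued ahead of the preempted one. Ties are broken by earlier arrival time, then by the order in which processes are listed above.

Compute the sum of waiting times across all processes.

84

Timeline: | P0 0-4 | P1 4-8 | P2 8-11 | P0 11-15 | P3 15-16 | P4 16-20 | P1 20-23 | P5 23-27 | P0 27-28 | P4 28-34 |
Completion: P0=28  P1=23  P2=11  P3=16  P4=34  P5=27
Waiting = turnaround − burst: P0=19, P1=16, P2=7, P3=10, P4=18, P5=14
Total waiting = 19 + 16 + 7 + 10 + 18 + 14 = 84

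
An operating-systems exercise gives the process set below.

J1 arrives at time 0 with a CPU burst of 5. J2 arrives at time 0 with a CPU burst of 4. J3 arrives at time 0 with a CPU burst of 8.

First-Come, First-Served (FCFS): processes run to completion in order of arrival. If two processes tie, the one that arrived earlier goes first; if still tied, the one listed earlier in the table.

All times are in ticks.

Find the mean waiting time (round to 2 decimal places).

4.67

Timeline: | J1 0-5 | J2 5-9 | J3 9-17 |
Completion: J1=5  J2=9  J3=17
Turnaround (C−A): J1=5  J2=9  J3=17
Waiting times: J1=0, J2=5, J3=9
Average waiting = (0+5+9) / 3 = 14/3 = 4.67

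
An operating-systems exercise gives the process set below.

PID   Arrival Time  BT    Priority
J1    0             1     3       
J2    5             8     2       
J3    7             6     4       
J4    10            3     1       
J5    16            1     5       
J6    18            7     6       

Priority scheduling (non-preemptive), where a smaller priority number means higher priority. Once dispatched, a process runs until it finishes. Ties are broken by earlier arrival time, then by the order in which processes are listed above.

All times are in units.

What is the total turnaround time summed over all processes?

49

Schedule: | J1 0-1 | idle 1-5 | J2 5-13 | J4 13-16 | J3 16-22 | J5 22-23 | J6 23-30 |
Completion: J1=1  J2=13  J3=22  J4=16  J5=23  J6=30
Turnaround (C−A): J1=1  J2=8  J3=15  J4=6  J5=7  J6=12
Turnaround = completion − arrival: J1=1, J2=8, J3=15, J4=6, J5=7, J6=12
Total turnaround = 1 + 8 + 15 + 6 + 7 + 12 = 49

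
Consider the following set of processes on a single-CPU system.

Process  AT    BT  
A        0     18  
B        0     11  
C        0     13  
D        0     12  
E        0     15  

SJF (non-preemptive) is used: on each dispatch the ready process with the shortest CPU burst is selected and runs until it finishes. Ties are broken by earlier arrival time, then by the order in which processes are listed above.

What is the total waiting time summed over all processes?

Schedule: | B 0-11 | D 11-23 | C 23-36 | E 36-51 | A 51-69 |
Completion: A=69  B=11  C=36  D=23  E=51
Turnaround (C−A): A=69  B=11  C=36  D=23  E=51
Waiting = turnaround − burst: A=51, B=0, C=23, D=11, E=36
Total waiting = 51 + 0 + 23 + 11 + 36 = 121

121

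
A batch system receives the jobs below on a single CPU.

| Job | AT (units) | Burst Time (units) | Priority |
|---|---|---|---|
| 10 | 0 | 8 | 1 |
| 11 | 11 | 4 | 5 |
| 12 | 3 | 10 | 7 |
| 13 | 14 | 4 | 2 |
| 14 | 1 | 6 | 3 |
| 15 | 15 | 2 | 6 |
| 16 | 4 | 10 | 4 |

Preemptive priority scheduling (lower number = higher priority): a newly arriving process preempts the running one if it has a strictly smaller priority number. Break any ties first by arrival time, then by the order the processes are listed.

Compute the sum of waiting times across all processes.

86

Gantt: | 10 0-8 | 14 8-14 | 13 14-18 | 16 18-28 | 11 28-32 | 15 32-34 | 12 34-44 |
Completion: 10=8  11=32  12=44  13=18  14=14  15=34  16=28
Turnaround (C−A): 10=8  11=21  12=41  13=4  14=13  15=19  16=24
Waiting = turnaround − burst: 10=0, 11=17, 12=31, 13=0, 14=7, 15=17, 16=14
Total waiting = 0 + 17 + 31 + 0 + 7 + 17 + 14 = 86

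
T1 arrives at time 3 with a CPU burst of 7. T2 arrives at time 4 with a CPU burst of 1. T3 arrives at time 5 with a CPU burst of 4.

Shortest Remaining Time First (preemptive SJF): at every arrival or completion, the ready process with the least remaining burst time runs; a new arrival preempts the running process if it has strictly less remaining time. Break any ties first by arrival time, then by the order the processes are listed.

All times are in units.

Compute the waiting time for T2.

0

Schedule: | idle 0-3 | T1 3-4 | T2 4-5 | T3 5-9 | T1 9-15 |
Completion: T1=15  T2=5  T3=9
Turnaround (C−A): T1=12  T2=1  T3=4
Waiting(T2) = turnaround − burst = 1 − 1 = 0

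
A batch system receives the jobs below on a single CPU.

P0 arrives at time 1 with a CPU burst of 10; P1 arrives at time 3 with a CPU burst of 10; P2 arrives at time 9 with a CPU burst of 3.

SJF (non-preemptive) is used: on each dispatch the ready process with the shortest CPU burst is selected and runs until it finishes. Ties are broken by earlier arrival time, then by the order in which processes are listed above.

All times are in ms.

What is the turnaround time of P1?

Schedule: | idle 0-1 | P0 1-11 | P2 11-14 | P1 14-24 |
Completion: P0=11  P1=24  P2=14
Turnaround(P1) = completion − arrival = 24 − 3 = 21

21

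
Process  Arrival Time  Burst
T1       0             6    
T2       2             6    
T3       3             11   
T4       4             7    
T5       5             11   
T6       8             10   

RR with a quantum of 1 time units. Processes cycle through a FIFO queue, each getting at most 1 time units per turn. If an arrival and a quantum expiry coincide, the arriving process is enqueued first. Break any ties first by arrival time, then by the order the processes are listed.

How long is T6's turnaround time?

Gantt: | T1 0-2 | T2 2-3 | T1 3-4 | T3 4-5 | T2 5-6 | T4 6-7 | T1 7-8 | T5 8-9 | T3 9-10 | T2 10-11 | T4 11-12 | T6 12-13 | T1 13-14 | T5 14-15 | T3 15-16 | T2 16-17 | T4 17-18 | T6 18-19 | T1 19-20 | T5 20-21 | T3 21-22 | T2 22-23 | T4 23-24 | T6 24-25 | T5 25-26 | T3 26-27 | T2 27-28 | T4 28-29 | T6 29-30 | T5 30-31 | T3 31-32 | T4 32-33 | T6 33-34 | T5 34-35 | T3 35-36 | T4 36-37 | T6 37-38 | T5 38-39 | T3 39-40 | T6 40-41 | T5 41-42 | T3 42-43 | T6 43-44 | T5 44-45 | T3 45-46 | T6 46-47 | T5 47-48 | T3 48-49 | T6 49-50 | T5 50-51 |
Completion: T1=20  T2=28  T3=49  T4=37  T5=51  T6=50
Turnaround(T6) = completion − arrival = 50 − 8 = 42

42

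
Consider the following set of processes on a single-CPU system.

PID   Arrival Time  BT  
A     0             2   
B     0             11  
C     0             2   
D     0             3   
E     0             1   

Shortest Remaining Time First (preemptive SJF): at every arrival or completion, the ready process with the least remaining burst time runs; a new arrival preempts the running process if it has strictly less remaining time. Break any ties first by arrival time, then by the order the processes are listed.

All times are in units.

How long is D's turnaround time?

Schedule: | E 0-1 | A 1-3 | C 3-5 | D 5-8 | B 8-19 |
Completion: A=3  B=19  C=5  D=8  E=1
Turnaround(D) = completion − arrival = 8 − 0 = 8

8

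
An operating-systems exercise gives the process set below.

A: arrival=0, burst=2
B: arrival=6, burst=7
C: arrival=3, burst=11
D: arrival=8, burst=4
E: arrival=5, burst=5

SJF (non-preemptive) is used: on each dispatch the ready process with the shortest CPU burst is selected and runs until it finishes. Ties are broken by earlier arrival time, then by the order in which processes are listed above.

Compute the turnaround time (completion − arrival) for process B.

Schedule: | A 0-2 | idle 2-3 | C 3-14 | D 14-18 | E 18-23 | B 23-30 |
Completion: A=2  B=30  C=14  D=18  E=23
Turnaround (C−A): A=2  B=24  C=11  D=10  E=18
Turnaround(B) = completion − arrival = 30 − 6 = 24

24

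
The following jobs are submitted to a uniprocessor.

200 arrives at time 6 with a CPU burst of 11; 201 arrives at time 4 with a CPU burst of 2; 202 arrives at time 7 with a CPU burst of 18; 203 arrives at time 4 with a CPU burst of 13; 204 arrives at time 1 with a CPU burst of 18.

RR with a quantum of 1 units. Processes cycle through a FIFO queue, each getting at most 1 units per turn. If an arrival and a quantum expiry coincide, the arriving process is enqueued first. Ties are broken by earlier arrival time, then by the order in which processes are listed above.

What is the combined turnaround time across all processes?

210

Timeline: | idle 0-1 | 204 1-4 | 201 4-5 | 203 5-6 | 204 6-7 | 201 7-8 | 200 8-9 | 203 9-10 | 202 10-11 | 204 11-12 | 200 12-13 | 203 13-14 | 202 14-15 | 204 15-16 | 200 16-17 | 203 17-18 | 202 18-19 | 204 19-20 | 200 20-21 | 203 21-22 | 202 22-23 | 204 23-24 | 200 24-25 | 203 25-26 | 202 26-27 | 204 27-28 | 200 28-29 | 203 29-30 | 202 30-31 | 204 31-32 | 200 32-33 | 203 33-34 | 202 34-35 | 204 35-36 | 200 36-37 | 203 37-38 | 202 38-39 | 204 39-40 | 200 40-41 | 203 41-42 | 202 42-43 | 204 43-44 | 200 44-45 | 203 45-46 | 202 46-47 | 204 47-48 | 200 48-49 | 203 49-50 | 202 50-51 | 204 51-52 | 203 52-53 | 202 53-54 | 204 54-55 | 202 55-56 | 204 56-57 | 202 57-58 | 204 58-59 | 202 59-63 |
Completion: 200=49  201=8  202=63  203=53  204=59
Turnaround = completion − arrival: 200=43, 201=4, 202=56, 203=49, 204=58
Total turnaround = 43 + 4 + 56 + 49 + 58 = 210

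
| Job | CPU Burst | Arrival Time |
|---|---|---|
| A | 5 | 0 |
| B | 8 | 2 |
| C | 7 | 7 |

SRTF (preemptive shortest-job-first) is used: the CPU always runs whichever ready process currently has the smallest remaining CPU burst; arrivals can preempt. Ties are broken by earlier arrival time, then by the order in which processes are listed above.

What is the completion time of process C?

Timeline: | A 0-5 | B 5-13 | C 13-20 |
Completion: A=5  B=13  C=20

20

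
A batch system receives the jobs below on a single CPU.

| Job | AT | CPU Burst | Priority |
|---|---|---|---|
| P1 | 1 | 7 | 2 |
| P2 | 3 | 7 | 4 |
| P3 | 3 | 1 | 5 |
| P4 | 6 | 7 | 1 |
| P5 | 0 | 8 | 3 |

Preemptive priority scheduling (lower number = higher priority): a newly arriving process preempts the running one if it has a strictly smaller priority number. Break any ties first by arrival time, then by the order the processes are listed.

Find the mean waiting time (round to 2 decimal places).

Timeline: | P5 0-1 | P1 1-6 | P4 6-13 | P1 13-15 | P5 15-22 | P2 22-29 | P3 29-30 |
Completion: P1=15  P2=29  P3=30  P4=13  P5=22
Turnaround (C−A): P1=14  P2=26  P3=27  P4=7  P5=22
Waiting times: P1=7, P2=19, P3=26, P4=0, P5=14
Average waiting = (7+19+26+0+14) / 5 = 66/5 = 13.20

13.20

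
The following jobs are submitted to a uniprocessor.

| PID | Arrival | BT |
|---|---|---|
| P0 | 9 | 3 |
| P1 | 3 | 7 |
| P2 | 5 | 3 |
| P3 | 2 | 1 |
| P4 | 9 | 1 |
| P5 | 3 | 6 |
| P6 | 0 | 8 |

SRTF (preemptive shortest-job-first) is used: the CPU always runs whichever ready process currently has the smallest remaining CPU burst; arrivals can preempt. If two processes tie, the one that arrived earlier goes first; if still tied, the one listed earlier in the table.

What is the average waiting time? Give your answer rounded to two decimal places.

5.86

Schedule: | P6 0-2 | P3 2-3 | P6 3-5 | P2 5-8 | P6 8-9 | P4 9-10 | P6 10-13 | P0 13-16 | P5 16-22 | P1 22-29 |
Completion: P0=16  P1=29  P2=8  P3=3  P4=10  P5=22  P6=13
Waiting times: P0=4, P1=19, P2=0, P3=0, P4=0, P5=13, P6=5
Average waiting = (4+19+0+0+0+13+5) / 7 = 41/7 = 5.86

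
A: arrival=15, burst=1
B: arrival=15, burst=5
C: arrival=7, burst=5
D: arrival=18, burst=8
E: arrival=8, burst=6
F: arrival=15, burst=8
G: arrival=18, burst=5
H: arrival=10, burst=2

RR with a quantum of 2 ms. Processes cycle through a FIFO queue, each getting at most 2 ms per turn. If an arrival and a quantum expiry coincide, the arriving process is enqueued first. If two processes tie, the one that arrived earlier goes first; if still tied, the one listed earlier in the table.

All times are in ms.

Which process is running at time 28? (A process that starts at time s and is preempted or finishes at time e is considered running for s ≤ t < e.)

Timeline: | idle 0-7 | C 7-9 | E 9-11 | C 11-13 | H 13-15 | E 15-17 | C 17-18 | A 18-19 | B 19-21 | F 21-23 | E 23-25 | D 25-27 | G 27-29 | B 29-31 | F 31-33 | D 33-35 | G 35-37 | B 37-38 | F 38-40 | D 40-42 | G 42-43 | F 43-45 | D 45-47 |
Completion: A=19  B=38  C=18  D=47  E=25  F=45  G=43  H=15

G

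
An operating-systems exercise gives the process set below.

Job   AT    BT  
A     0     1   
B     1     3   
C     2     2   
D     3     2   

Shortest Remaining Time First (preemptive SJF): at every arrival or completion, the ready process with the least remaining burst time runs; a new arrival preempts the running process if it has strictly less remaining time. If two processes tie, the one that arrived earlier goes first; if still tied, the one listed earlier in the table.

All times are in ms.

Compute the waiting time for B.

0

Schedule: | A 0-1 | B 1-4 | C 4-6 | D 6-8 |
Completion: A=1  B=4  C=6  D=8
Waiting(B) = turnaround − burst = 3 − 3 = 0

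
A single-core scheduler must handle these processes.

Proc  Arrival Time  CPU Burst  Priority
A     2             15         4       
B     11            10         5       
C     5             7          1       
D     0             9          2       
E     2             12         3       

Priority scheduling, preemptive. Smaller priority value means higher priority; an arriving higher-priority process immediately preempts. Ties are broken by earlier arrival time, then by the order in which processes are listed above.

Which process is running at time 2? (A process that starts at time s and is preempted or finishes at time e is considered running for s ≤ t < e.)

Timeline: | D 0-5 | C 5-12 | D 12-16 | E 16-28 | A 28-43 | B 43-53 |
Completion: A=43  B=53  C=12  D=16  E=28
Turnaround (C−A): A=41  B=42  C=7  D=16  E=26

D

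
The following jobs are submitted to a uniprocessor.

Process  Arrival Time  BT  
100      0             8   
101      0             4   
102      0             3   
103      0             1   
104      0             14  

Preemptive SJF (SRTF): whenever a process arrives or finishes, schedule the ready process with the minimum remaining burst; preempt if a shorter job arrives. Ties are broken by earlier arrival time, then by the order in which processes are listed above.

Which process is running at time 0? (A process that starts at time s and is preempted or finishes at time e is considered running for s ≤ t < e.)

103

Timeline: | 103 0-1 | 102 1-4 | 101 4-8 | 100 8-16 | 104 16-30 |
Completion: 100=16  101=8  102=4  103=1  104=30
Turnaround (C−A): 100=16  101=8  102=4  103=1  104=30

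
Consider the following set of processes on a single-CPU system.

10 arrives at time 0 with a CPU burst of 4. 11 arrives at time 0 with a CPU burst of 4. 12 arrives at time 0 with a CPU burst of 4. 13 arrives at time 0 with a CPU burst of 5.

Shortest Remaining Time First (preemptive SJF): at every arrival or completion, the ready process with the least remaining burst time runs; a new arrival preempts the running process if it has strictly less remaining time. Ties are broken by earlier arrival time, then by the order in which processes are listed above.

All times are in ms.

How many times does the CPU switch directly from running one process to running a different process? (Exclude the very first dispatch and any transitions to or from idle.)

Timeline: | 10 0-4 | 11 4-8 | 12 8-12 | 13 12-17 |
Completion: 10=4  11=8  12=12  13=17

3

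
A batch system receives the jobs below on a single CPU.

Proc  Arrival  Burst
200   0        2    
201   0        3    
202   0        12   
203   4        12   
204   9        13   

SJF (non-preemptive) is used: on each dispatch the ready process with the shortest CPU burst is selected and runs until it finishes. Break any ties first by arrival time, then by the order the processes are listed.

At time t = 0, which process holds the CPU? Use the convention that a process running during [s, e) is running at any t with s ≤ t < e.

200

Timeline: | 200 0-2 | 201 2-5 | 202 5-17 | 203 17-29 | 204 29-42 |
Completion: 200=2  201=5  202=17  203=29  204=42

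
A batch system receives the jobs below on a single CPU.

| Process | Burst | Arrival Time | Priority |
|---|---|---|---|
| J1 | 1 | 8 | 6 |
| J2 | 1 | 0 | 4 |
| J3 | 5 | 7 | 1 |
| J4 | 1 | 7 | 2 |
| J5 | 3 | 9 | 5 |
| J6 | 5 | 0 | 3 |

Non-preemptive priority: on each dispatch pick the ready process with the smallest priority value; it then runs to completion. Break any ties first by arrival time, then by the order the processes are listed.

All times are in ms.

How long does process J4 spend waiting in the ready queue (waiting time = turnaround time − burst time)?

5

Timeline: | J6 0-5 | J2 5-6 | idle 6-7 | J3 7-12 | J4 12-13 | J5 13-16 | J1 16-17 |
Completion: J1=17  J2=6  J3=12  J4=13  J5=16  J6=5
Turnaround (C−A): J1=9  J2=6  J3=5  J4=6  J5=7  J6=5
Waiting(J4) = turnaround − burst = 6 − 1 = 5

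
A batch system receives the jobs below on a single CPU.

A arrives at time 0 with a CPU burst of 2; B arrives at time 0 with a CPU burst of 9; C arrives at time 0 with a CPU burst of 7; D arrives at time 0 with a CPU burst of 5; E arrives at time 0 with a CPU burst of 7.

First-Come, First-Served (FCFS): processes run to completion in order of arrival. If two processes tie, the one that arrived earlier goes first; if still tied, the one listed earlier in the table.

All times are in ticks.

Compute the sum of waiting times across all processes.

Schedule: | A 0-2 | B 2-11 | C 11-18 | D 18-23 | E 23-30 |
Completion: A=2  B=11  C=18  D=23  E=30
Waiting = turnaround − burst: A=0, B=2, C=11, D=18, E=23
Total waiting = 0 + 2 + 11 + 18 + 23 = 54

54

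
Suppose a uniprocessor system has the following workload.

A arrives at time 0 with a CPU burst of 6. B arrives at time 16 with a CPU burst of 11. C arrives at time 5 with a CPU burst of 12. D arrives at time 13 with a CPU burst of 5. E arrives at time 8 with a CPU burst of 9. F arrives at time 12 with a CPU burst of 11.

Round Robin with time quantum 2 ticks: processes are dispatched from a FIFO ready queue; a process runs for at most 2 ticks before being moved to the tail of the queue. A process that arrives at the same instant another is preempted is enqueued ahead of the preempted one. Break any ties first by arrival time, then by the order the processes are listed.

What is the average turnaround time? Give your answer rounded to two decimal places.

Schedule: | A 0-6 | C 6-8 | E 8-10 | C 10-12 | E 12-14 | F 14-16 | C 16-18 | D 18-20 | E 20-22 | B 22-24 | F 24-26 | C 26-28 | D 28-30 | E 30-32 | B 32-34 | F 34-36 | C 36-38 | D 38-39 | E 39-40 | B 40-42 | F 42-44 | C 44-46 | B 46-48 | F 48-50 | B 50-52 | F 52-53 | B 53-54 |
Completion: A=6  B=54  C=46  D=39  E=40  F=53
Turnaround (C−A): A=6  B=38  C=41  D=26  E=32  F=41
Turnaround times: A=6, B=38, C=41, D=26, E=32, F=41
Average turnaround = (6+38+41+26+32+41) / 6 = 184/6 = 30.67

30.67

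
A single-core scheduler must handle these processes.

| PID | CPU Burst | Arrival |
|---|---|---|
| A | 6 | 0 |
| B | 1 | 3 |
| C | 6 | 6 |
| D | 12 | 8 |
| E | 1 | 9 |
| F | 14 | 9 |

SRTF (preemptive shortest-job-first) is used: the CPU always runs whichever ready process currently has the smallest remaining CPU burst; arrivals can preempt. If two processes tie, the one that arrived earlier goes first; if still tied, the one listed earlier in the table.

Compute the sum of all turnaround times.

66

Gantt: | A 0-3 | B 3-4 | A 4-7 | C 7-9 | E 9-10 | C 10-14 | D 14-26 | F 26-40 |
Completion: A=7  B=4  C=14  D=26  E=10  F=40
Turnaround (C−A): A=7  B=1  C=8  D=18  E=1  F=31
Turnaround = completion − arrival: A=7, B=1, C=8, D=18, E=1, F=31
Total turnaround = 7 + 1 + 8 + 18 + 1 + 31 = 66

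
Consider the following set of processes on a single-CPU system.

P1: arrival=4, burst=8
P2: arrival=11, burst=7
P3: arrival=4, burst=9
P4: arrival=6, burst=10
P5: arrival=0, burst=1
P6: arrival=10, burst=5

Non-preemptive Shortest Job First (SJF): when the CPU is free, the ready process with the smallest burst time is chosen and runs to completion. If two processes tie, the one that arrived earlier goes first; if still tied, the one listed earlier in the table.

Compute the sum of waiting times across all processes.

55

Timeline: | P5 0-1 | idle 1-4 | P1 4-12 | P6 12-17 | P2 17-24 | P3 24-33 | P4 33-43 |
Completion: P1=12  P2=24  P3=33  P4=43  P5=1  P6=17
Turnaround (C−A): P1=8  P2=13  P3=29  P4=37  P5=1  P6=7
Waiting = turnaround − burst: P1=0, P2=6, P3=20, P4=27, P5=0, P6=2
Total waiting = 0 + 6 + 20 + 27 + 0 + 2 = 55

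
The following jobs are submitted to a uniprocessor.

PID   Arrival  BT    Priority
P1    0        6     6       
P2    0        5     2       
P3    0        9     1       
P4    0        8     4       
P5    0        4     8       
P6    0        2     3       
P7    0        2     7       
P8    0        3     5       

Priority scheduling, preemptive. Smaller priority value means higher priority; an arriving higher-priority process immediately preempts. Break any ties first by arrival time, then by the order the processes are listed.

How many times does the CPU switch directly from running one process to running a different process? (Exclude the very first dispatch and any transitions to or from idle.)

7

Timeline: | P3 0-9 | P2 9-14 | P6 14-16 | P4 16-24 | P8 24-27 | P1 27-33 | P7 33-35 | P5 35-39 |
Completion: P1=33  P2=14  P3=9  P4=24  P5=39  P6=16  P7=35  P8=27
Turnaround (C−A): P1=33  P2=14  P3=9  P4=24  P5=39  P6=16  P7=35  P8=27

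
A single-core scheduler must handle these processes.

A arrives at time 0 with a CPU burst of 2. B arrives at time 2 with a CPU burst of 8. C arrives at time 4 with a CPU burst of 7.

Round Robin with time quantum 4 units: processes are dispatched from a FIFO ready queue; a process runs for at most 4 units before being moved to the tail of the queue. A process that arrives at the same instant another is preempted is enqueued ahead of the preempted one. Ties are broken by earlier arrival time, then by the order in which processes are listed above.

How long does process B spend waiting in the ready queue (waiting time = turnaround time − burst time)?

4

Timeline: | A 0-2 | B 2-6 | C 6-10 | B 10-14 | C 14-17 |
Completion: A=2  B=14  C=17
Waiting(B) = turnaround − burst = 12 − 8 = 4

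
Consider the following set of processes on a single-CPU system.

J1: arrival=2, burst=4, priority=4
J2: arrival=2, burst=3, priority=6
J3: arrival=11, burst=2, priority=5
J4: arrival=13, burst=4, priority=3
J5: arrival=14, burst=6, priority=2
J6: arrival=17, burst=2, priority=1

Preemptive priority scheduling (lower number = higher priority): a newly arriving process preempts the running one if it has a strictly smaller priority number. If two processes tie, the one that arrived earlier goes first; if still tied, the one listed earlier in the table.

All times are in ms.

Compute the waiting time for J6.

Gantt: | idle 0-2 | J1 2-6 | J2 6-9 | idle 9-11 | J3 11-13 | J4 13-14 | J5 14-17 | J6 17-19 | J5 19-22 | J4 22-25 |
Completion: J1=6  J2=9  J3=13  J4=25  J5=22  J6=19
Turnaround (C−A): J1=4  J2=7  J3=2  J4=12  J5=8  J6=2
Waiting(J6) = turnaround − burst = 2 − 2 = 0

0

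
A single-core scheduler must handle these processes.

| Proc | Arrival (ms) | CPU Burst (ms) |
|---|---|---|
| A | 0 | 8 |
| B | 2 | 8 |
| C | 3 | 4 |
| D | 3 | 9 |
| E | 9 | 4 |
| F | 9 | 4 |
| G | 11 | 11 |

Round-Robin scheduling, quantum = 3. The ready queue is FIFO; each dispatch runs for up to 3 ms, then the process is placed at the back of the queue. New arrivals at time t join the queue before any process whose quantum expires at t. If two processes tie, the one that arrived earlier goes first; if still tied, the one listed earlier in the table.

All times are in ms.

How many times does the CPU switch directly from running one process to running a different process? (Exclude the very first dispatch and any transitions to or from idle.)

Gantt: | A 0-3 | B 3-6 | C 6-9 | D 9-12 | A 12-15 | B 15-18 | E 18-21 | F 21-24 | C 24-25 | G 25-28 | D 28-31 | A 31-33 | B 33-35 | E 35-36 | F 36-37 | G 37-40 | D 40-43 | G 43-48 |
Completion: A=33  B=35  C=25  D=43  E=36  F=37  G=48
Turnaround (C−A): A=33  B=33  C=22  D=40  E=27  F=28  G=37

17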